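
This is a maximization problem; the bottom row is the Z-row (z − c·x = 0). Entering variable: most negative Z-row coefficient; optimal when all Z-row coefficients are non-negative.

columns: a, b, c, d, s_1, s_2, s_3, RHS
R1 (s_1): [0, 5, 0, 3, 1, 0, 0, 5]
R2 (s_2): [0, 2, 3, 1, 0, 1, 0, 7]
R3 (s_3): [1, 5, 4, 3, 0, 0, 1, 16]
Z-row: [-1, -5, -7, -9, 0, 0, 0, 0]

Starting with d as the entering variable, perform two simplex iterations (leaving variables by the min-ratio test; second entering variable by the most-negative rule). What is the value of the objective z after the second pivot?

Ratio test on column d — row 1: 5/3 = 5/3; row 2: 7/1 = 7; row 3: 16/3 = 16/3. Minimum is 5/3 at row 1 (s_1 leaves); pivot element 3.
Pivot on row 1; the Z-row RHS becomes 0 − (-9)·(5/3) = 15.
Next entering variable (most negative Z-row entry -7): c.
Ratio test on column c — row 1: entry 0 ≤ 0; row 2: (16/3)/3 = 16/9; row 3: 11/4 = 11/4. Minimum is 16/9 at row 2 (s_2 leaves); pivot element 3.
After the second pivot the Z-row RHS is 15 − (-7)·(16/9) = 247/9.

247/9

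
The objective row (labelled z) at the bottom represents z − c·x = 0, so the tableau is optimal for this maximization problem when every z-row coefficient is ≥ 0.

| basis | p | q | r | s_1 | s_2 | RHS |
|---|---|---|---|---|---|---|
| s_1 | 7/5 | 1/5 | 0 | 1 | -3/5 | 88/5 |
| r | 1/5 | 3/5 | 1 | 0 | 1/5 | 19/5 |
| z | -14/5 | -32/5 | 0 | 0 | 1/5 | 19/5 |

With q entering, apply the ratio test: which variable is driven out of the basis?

Column q entries and ratios — s_1: (88/5)/(1/5) = 88; r: (19/5)/(3/5) = 19/3.
Smallest ratio is 19/3 in the row of r, so r leaves.

r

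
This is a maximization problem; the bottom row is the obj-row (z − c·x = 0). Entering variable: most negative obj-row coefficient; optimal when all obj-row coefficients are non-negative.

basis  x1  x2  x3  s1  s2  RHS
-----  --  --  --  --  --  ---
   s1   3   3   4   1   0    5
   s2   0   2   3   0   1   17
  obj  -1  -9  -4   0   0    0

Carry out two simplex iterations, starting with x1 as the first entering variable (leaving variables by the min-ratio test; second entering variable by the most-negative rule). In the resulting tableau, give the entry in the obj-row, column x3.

8

Ratio test on column x1 — row 1: 5/3 = 5/3; row 2: entry 0 ≤ 0. Minimum is 5/3 at row 1 (s1 leaves); pivot element 3.
Divide row 1 by 3; eliminate column x1 from the other rows.
Second iteration: most negative obj-row entry is -8 in column x2, so x2 enters.
Ratio test on column x2 — row 1: (5/3)/1 = 5/3; row 2: 17/2 = 17/2. Minimum is 5/3 at row 1 (x1 leaves); pivot element 1.
Divide row 1 by 1; eliminate column x2 from the other rows.
After both pivots, the entry at the obj-row, column x3 is 8.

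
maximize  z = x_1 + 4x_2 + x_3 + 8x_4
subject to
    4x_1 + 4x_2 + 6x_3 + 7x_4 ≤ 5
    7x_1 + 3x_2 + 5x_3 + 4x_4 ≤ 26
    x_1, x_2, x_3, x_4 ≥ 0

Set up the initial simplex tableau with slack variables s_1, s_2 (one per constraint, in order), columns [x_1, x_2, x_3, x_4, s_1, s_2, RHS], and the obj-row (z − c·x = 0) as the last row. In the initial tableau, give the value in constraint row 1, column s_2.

Slack s_2 belongs to constraint 2; its column is the unit vector e_2, so the entry in row 1 is 0.

0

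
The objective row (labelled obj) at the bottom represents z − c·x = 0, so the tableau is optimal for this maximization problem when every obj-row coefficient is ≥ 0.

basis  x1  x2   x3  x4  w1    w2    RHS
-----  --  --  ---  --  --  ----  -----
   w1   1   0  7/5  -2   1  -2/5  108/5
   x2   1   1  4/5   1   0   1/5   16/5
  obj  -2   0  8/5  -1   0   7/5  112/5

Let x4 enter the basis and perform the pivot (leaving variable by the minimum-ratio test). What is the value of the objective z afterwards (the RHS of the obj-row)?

Ratio test on column x4 — row 1: entry -2 ≤ 0; row 2: (16/5)/1 = 16/5. Minimum is 16/5 at row 2 (x2 leaves); pivot element 1.
Pivot on row 2; the obj-row RHS becomes 112/5 − (-1)·(16/5) = 128/5.

128/5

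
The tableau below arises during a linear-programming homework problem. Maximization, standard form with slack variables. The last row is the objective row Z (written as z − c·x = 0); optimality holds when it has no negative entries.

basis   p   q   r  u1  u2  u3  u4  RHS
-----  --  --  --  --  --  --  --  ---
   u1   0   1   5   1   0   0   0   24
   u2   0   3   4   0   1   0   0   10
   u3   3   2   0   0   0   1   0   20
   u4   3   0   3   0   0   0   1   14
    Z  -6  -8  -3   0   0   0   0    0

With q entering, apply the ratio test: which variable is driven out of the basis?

Column q entries and ratios — u1: 24/1 = 24; u2: 10/3 = 10/3; u3: 20/2 = 10; u4: 0 ≤ 0, skip.
Smallest ratio is 10/3 in the row of u2, so u2 leaves.

u2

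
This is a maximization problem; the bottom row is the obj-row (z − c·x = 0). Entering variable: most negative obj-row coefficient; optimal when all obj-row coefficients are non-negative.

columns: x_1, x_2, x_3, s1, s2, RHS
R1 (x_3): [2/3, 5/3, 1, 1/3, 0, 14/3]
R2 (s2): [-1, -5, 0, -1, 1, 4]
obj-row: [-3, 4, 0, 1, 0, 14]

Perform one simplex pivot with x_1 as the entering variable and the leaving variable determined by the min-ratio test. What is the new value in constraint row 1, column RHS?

Ratio test on column x_1 — row 1: (14/3)/(2/3) = 7; row 2: entry -1 ≤ 0. Minimum is 7 at row 1 (x_3 leaves); pivot element 2/3.
Divide row 1 by 2/3; eliminate column x_1 from the other rows.
In the new row 1, the RHS entry is the old entry divided by the pivot: (14/3)/(2/3) = 7.

7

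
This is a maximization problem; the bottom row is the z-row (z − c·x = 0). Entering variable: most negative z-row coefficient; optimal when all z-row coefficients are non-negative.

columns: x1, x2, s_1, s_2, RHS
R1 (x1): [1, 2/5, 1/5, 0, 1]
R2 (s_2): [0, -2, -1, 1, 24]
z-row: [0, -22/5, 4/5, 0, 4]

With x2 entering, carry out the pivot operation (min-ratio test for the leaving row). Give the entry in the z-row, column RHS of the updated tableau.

Ratio test on column x2 — row 1: 1/(2/5) = 5/2; row 2: entry -2 ≤ 0. Minimum is 5/2 at row 1 (x1 leaves); pivot element 2/5.
Divide row 1 by 2/5; eliminate column x2 from the other rows.
z-row update in column RHS: 4 − (-22/5)·(5/2) = 15.

15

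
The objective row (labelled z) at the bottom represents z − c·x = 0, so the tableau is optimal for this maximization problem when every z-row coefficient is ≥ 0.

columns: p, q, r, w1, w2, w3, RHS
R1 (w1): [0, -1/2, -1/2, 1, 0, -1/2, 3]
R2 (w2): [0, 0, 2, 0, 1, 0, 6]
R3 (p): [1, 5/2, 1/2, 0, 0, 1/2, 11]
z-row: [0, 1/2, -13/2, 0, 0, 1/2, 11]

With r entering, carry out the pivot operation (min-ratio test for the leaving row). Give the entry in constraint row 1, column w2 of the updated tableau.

Ratio test on column r — row 1: entry -1/2 ≤ 0; row 2: 6/2 = 3; row 3: 11/(1/2) = 22. Minimum is 3 at row 2 (w2 leaves); pivot element 2.
Divide row 2 by 2; eliminate column r from the other rows.
Row 1 update in column w2: 0 − (-1/2)·(1/2) = 1/4.

1/4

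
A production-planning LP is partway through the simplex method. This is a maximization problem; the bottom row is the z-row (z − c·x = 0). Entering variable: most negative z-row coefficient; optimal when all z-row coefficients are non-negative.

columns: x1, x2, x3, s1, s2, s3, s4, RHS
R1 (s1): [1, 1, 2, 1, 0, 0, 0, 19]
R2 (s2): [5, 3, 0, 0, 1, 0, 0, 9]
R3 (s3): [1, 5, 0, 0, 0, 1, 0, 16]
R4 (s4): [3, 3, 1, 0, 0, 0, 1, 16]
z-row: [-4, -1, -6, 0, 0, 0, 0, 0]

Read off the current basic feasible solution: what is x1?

x1 is not in the basis, so in the current basic feasible solution x1 = 0.

0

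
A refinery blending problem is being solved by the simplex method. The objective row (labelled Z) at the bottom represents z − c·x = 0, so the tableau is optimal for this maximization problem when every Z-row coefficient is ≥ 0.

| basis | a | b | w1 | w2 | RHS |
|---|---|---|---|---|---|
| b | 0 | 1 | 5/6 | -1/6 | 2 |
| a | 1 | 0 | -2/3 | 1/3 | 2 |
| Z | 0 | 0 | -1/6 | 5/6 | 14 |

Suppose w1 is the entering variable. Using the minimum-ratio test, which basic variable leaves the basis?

b

Column w1 entries and ratios — b: 2/(5/6) = 12/5; a: -2/3 ≤ 0, skip.
Smallest ratio is 12/5 in the row of b, so b leaves.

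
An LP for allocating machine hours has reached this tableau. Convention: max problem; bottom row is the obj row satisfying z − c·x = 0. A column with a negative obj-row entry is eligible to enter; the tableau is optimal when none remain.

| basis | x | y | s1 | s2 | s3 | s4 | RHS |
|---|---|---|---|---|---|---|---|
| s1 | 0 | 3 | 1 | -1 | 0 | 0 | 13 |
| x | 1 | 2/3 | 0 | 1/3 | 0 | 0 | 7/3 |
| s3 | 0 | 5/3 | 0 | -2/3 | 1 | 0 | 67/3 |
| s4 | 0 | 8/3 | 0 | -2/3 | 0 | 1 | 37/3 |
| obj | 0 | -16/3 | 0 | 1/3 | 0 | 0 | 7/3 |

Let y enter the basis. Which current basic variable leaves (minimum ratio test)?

x

Column y entries and ratios — s1: 13/3 = 13/3; x: (7/3)/(2/3) = 7/2; s3: (67/3)/(5/3) = 67/5; s4: (37/3)/(8/3) = 37/8.
Smallest ratio is 7/2 in the row of x, so x leaves.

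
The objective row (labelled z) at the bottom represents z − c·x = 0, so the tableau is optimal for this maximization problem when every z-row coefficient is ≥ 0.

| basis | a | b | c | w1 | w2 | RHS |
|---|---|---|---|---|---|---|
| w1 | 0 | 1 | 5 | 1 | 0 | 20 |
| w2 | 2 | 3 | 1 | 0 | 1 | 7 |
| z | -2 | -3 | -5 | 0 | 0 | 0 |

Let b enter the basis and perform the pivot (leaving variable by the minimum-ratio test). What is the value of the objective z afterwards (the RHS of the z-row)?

7

Ratio test on column b — row 1: 20/1 = 20; row 2: 7/3 = 7/3. Minimum is 7/3 at row 2 (w2 leaves); pivot element 3.
Pivot on row 2; the z-row RHS becomes 0 − (-3)·(7/3) = 7.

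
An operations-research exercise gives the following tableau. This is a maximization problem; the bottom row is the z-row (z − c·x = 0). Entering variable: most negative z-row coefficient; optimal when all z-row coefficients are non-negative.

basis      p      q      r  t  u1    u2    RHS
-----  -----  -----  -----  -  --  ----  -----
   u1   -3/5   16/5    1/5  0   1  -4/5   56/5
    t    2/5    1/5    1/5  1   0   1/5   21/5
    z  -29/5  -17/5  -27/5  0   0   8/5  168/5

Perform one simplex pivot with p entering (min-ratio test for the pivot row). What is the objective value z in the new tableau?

Ratio test on column p — row 1: entry -3/5 ≤ 0; row 2: (21/5)/(2/5) = 21/2. Minimum is 21/2 at row 2 (t leaves); pivot element 2/5.
Pivot on row 2; the z-row RHS becomes 168/5 − (-29/5)·(21/2) = 189/2.

189/2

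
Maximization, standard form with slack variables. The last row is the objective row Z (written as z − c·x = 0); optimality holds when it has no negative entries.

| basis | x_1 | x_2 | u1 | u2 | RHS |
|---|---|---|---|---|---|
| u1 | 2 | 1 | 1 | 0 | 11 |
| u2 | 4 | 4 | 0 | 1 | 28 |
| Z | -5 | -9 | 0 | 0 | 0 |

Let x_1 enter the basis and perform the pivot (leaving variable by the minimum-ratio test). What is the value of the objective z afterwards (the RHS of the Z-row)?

Ratio test on column x_1 — row 1: 11/2 = 11/2; row 2: 28/4 = 7. Minimum is 11/2 at row 1 (u1 leaves); pivot element 2.
Pivot on row 1; the Z-row RHS becomes 0 − (-5)·(11/2) = 55/2.

55/2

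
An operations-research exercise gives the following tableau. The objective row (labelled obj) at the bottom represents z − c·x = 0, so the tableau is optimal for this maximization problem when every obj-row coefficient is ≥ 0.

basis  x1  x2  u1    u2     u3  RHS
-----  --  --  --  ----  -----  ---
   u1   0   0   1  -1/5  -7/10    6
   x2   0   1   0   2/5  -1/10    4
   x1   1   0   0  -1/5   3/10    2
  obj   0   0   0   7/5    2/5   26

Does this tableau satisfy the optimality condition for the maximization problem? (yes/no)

Every obj-row coefficient is ≥ 0, so the tableau is optimal.

yes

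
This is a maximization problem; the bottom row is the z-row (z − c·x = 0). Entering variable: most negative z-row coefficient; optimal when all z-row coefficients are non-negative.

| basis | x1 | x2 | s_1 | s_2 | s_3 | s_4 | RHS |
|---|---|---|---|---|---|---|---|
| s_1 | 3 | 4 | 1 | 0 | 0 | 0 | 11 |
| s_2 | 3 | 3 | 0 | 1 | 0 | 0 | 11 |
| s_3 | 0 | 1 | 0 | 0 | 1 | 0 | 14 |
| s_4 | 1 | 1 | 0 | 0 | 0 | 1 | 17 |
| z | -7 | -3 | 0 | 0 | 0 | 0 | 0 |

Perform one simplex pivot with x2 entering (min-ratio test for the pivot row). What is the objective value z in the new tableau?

Ratio test on column x2 — row 1: 11/4 = 11/4; row 2: 11/3 = 11/3; row 3: 14/1 = 14; row 4: 17/1 = 17. Minimum is 11/4 at row 1 (s_1 leaves); pivot element 4.
Pivot on row 1; the z-row RHS becomes 0 − (-3)·(11/4) = 33/4.

33/4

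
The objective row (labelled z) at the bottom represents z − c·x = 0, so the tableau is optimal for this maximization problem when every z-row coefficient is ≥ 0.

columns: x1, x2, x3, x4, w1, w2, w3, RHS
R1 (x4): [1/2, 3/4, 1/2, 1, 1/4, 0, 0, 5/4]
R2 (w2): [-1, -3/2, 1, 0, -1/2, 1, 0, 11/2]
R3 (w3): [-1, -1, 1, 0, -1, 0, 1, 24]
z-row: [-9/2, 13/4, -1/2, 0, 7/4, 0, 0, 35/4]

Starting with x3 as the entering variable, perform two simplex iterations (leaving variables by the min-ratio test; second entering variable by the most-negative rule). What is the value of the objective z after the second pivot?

Ratio test on column x3 — row 1: (5/4)/(1/2) = 5/2; row 2: (11/2)/1 = 11/2; row 3: 24/1 = 24. Minimum is 5/2 at row 1 (x4 leaves); pivot element 1/2.
Pivot on row 1; the z-row RHS becomes 35/4 − (-1/2)·(5/2) = 10.
Next entering variable (most negative z-row entry -4): x1.
Ratio test on column x1 — row 1: (5/2)/1 = 5/2; row 2: entry -2 ≤ 0; row 3: entry -2 ≤ 0. Minimum is 5/2 at row 1 (x3 leaves); pivot element 1.
After the second pivot the z-row RHS is 10 − (-4)·(5/2) = 20.

20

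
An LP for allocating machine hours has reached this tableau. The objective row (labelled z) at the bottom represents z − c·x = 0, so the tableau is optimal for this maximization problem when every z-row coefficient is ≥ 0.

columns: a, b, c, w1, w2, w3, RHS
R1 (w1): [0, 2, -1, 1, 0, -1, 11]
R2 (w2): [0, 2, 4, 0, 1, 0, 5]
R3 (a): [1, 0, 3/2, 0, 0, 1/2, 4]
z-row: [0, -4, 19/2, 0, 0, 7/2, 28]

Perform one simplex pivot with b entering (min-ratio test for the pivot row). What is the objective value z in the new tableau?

38

Ratio test on column b — row 1: 11/2 = 11/2; row 2: 5/2 = 5/2; row 3: entry 0 ≤ 0. Minimum is 5/2 at row 2 (w2 leaves); pivot element 2.
Pivot on row 2; the z-row RHS becomes 28 − (-4)·(5/2) = 38.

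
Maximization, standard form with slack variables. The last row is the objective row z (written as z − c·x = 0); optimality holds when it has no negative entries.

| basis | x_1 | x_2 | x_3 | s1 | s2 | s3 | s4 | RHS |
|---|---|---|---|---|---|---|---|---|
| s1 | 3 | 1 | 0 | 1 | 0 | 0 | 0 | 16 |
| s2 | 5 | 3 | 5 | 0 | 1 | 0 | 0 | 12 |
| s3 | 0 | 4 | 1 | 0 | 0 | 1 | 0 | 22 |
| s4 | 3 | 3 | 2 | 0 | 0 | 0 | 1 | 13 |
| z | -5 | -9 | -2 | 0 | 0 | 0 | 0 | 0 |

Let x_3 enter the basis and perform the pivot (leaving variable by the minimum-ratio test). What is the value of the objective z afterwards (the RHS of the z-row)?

Ratio test on column x_3 — row 1: entry 0 ≤ 0; row 2: 12/5 = 12/5; row 3: 22/1 = 22; row 4: 13/2 = 13/2. Minimum is 12/5 at row 2 (s2 leaves); pivot element 5.
Pivot on row 2; the z-row RHS becomes 0 − (-2)·(12/5) = 24/5.

24/5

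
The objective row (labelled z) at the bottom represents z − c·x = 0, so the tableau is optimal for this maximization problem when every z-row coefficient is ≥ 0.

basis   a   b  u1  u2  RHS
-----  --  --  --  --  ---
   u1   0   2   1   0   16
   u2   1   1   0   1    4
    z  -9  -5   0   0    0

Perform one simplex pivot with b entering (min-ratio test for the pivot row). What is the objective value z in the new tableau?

Ratio test on column b — row 1: 16/2 = 8; row 2: 4/1 = 4. Minimum is 4 at row 2 (u2 leaves); pivot element 1.
Pivot on row 2; the z-row RHS becomes 0 − (-5)·4 = 20.

20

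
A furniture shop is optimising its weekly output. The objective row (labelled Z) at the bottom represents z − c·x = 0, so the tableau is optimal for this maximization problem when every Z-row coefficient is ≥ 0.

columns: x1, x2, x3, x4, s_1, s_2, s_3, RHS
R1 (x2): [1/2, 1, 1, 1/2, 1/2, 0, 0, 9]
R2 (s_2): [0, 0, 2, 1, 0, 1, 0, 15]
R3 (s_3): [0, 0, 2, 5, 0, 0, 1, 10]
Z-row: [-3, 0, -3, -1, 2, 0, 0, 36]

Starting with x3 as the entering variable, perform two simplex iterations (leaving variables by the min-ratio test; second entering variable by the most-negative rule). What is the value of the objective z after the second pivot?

Ratio test on column x3 — row 1: 9/1 = 9; row 2: 15/2 = 15/2; row 3: 10/2 = 5. Minimum is 5 at row 3 (s_3 leaves); pivot element 2.
Pivot on row 3; the Z-row RHS becomes 36 − (-3)·5 = 51.
Next entering variable (most negative Z-row entry -3): x1.
Ratio test on column x1 — row 1: 4/(1/2) = 8; row 2: entry 0 ≤ 0; row 3: entry 0 ≤ 0. Minimum is 8 at row 1 (x2 leaves); pivot element 1/2.
After the second pivot the Z-row RHS is 51 − (-3)·8 = 75.

75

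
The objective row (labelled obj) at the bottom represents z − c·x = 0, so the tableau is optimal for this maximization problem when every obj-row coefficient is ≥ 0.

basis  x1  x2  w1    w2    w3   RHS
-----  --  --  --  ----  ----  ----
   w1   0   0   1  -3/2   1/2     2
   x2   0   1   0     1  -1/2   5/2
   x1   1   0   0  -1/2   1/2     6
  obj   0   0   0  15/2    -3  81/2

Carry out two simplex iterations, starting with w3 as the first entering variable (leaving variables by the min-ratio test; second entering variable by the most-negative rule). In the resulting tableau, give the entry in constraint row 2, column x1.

1/2

Ratio test on column w3 — row 1: 2/(1/2) = 4; row 2: entry -1/2 ≤ 0; row 3: 6/(1/2) = 12. Minimum is 4 at row 1 (w1 leaves); pivot element 1/2.
Divide row 1 by 1/2; eliminate column w3 from the other rows.
Second iteration: most negative obj-row entry is -3/2 in column w2, so w2 enters.
Ratio test on column w2 — row 1: entry -3 ≤ 0; row 2: entry -1/2 ≤ 0; row 3: 4/1 = 4. Minimum is 4 at row 3 (x1 leaves); pivot element 1.
Divide row 3 by 1; eliminate column w2 from the other rows.
After both pivots, the entry at constraint row 2, column x1 is 1/2.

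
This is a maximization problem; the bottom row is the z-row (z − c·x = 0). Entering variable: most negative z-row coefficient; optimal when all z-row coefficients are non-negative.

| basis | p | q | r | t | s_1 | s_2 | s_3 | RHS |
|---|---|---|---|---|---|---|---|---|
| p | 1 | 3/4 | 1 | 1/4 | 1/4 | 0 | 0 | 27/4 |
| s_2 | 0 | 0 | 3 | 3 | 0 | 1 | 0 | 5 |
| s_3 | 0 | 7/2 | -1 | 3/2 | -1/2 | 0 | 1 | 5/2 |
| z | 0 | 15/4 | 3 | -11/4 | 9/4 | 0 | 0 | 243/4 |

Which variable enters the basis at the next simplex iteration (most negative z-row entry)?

Negative z-row entries: t: -11/4.
The most negative is -11/4 in column t, so t enters.

t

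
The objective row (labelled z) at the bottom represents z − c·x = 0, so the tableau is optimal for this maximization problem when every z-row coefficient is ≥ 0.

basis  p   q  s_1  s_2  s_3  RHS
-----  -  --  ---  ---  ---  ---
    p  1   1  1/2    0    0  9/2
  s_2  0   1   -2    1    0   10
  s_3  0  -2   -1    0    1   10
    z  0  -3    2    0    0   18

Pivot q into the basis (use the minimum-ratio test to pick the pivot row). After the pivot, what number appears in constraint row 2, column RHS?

11/2

Ratio test on column q — row 1: (9/2)/1 = 9/2; row 2: 10/1 = 10; row 3: entry -2 ≤ 0. Minimum is 9/2 at row 1 (p leaves); pivot element 1.
Divide row 1 by 1; eliminate column q from the other rows.
Row 2 update in column RHS: 10 − 1·(9/2) = 11/2.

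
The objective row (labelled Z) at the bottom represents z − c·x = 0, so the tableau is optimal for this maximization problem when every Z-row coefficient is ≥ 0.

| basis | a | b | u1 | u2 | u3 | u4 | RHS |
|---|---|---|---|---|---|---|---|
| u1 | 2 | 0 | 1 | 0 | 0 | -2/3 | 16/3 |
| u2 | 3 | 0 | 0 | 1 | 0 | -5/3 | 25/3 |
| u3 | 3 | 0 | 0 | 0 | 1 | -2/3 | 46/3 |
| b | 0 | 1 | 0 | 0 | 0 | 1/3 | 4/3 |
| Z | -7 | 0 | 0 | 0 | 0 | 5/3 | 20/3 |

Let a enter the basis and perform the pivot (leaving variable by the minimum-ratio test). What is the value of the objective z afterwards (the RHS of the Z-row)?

Ratio test on column a — row 1: (16/3)/2 = 8/3; row 2: (25/3)/3 = 25/9; row 3: (46/3)/3 = 46/9; row 4: entry 0 ≤ 0. Minimum is 8/3 at row 1 (u1 leaves); pivot element 2.
Pivot on row 1; the Z-row RHS becomes 20/3 − (-7)·(8/3) = 76/3.

76/3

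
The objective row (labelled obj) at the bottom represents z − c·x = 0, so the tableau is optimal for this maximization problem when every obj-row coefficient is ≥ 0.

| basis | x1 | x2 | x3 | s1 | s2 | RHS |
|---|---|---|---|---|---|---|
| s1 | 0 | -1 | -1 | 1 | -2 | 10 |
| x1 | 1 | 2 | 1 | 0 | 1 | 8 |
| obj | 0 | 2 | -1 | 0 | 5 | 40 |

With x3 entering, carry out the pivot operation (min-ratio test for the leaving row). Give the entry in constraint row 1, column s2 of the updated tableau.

-1

Ratio test on column x3 — row 1: entry -1 ≤ 0; row 2: 8/1 = 8. Minimum is 8 at row 2 (x1 leaves); pivot element 1.
Divide row 2 by 1; eliminate column x3 from the other rows.
Row 1 update in column s2: -2 − (-1)·1 = -1.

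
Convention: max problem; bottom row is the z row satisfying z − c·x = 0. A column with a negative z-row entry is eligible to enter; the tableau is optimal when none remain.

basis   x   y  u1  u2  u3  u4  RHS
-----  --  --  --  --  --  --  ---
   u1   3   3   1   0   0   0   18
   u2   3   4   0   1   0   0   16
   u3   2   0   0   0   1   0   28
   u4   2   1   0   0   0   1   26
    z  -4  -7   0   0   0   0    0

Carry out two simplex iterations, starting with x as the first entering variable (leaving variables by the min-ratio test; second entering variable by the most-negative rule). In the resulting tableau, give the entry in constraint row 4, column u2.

-1/4

Ratio test on column x — row 1: 18/3 = 6; row 2: 16/3 = 16/3; row 3: 28/2 = 14; row 4: 26/2 = 13. Minimum is 16/3 at row 2 (u2 leaves); pivot element 3.
Divide row 2 by 3; eliminate column x from the other rows.
Second iteration: most negative z-row entry is -5/3 in column y, so y enters.
Ratio test on column y — row 1: entry -1 ≤ 0; row 2: (16/3)/(4/3) = 4; row 3: entry -8/3 ≤ 0; row 4: entry -5/3 ≤ 0. Minimum is 4 at row 2 (x leaves); pivot element 4/3.
Divide row 2 by 4/3; eliminate column y from the other rows.
After both pivots, the entry at constraint row 4, column u2 is -1/4.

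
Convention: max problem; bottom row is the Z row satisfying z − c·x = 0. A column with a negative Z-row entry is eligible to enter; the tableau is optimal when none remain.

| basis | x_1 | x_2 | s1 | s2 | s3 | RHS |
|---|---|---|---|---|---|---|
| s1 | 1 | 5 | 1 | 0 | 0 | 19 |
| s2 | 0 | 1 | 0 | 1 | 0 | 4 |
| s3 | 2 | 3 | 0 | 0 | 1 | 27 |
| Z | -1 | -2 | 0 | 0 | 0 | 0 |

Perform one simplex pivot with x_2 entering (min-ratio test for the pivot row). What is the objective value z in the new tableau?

Ratio test on column x_2 — row 1: 19/5 = 19/5; row 2: 4/1 = 4; row 3: 27/3 = 9. Minimum is 19/5 at row 1 (s1 leaves); pivot element 5.
Pivot on row 1; the Z-row RHS becomes 0 − (-2)·(19/5) = 38/5.

38/5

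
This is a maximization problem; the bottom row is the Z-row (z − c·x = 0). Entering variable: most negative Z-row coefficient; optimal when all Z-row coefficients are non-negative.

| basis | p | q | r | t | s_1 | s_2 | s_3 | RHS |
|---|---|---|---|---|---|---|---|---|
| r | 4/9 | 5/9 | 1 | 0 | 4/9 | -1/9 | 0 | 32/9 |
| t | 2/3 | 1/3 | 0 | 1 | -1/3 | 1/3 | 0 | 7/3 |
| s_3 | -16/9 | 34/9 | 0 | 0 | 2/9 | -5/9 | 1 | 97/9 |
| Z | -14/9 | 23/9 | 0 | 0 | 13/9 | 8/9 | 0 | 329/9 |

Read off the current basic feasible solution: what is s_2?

s_2 is not in the basis, so in the current basic feasible solution s_2 = 0.

0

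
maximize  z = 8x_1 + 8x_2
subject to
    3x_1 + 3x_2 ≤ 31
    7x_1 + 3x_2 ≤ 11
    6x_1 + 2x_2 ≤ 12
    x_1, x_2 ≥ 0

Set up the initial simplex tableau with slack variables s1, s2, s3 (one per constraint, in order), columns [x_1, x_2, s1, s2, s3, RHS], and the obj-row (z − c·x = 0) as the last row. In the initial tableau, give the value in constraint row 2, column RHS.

The RHS of constraint 2 is b_2 = 11.

11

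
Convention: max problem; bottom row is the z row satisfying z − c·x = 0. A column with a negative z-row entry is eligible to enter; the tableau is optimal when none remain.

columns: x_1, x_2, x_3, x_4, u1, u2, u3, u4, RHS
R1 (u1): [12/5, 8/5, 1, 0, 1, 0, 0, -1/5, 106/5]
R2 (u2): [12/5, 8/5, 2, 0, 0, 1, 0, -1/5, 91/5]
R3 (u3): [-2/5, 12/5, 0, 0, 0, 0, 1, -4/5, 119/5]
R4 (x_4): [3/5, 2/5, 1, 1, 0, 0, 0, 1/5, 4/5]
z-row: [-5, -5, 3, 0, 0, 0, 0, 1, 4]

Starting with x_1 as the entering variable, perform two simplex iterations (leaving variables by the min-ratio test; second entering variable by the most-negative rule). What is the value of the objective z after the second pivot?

Ratio test on column x_1 — row 1: (106/5)/(12/5) = 53/6; row 2: (91/5)/(12/5) = 91/12; row 3: entry -2/5 ≤ 0; row 4: (4/5)/(3/5) = 4/3. Minimum is 4/3 at row 4 (x_4 leaves); pivot element 3/5.
Pivot on row 4; the z-row RHS becomes 4 − (-5)·(4/3) = 32/3.
Next entering variable (most negative z-row entry -5/3): x_2.
Ratio test on column x_2 — row 1: entry 0 ≤ 0; row 2: entry 0 ≤ 0; row 3: (73/3)/(8/3) = 73/8; row 4: (4/3)/(2/3) = 2. Minimum is 2 at row 4 (x_1 leaves); pivot element 2/3.
After the second pivot the z-row RHS is 32/3 − (-5/3)·2 = 14.

14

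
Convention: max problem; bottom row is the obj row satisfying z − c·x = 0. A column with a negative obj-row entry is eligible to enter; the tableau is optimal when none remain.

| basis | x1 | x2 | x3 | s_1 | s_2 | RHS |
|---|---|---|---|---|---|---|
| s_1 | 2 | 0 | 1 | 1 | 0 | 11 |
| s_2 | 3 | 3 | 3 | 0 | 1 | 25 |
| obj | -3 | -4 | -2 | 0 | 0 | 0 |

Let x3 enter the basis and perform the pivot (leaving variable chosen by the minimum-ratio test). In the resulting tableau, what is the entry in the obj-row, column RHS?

50/3

Ratio test on column x3 — row 1: 11/1 = 11; row 2: 25/3 = 25/3. Minimum is 25/3 at row 2 (s_2 leaves); pivot element 3.
Divide row 2 by 3; eliminate column x3 from the other rows.
obj-row update in column RHS: 0 − (-2)·(25/3) = 50/3.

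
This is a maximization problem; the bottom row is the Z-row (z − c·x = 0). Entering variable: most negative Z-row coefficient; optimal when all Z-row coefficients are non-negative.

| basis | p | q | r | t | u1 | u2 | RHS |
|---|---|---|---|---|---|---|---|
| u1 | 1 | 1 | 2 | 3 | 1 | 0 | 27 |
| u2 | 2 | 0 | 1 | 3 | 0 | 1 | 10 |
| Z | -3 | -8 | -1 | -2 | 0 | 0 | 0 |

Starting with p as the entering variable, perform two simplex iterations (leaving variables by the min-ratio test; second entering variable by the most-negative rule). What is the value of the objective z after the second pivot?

Ratio test on column p — row 1: 27/1 = 27; row 2: 10/2 = 5. Minimum is 5 at row 2 (u2 leaves); pivot element 2.
Pivot on row 2; the Z-row RHS becomes 0 − (-3)·5 = 15.
Next entering variable (most negative Z-row entry -8): q.
Ratio test on column q — row 1: 22/1 = 22; row 2: entry 0 ≤ 0. Minimum is 22 at row 1 (u1 leaves); pivot element 1.
After the second pivot the Z-row RHS is 15 − (-8)·22 = 191.

191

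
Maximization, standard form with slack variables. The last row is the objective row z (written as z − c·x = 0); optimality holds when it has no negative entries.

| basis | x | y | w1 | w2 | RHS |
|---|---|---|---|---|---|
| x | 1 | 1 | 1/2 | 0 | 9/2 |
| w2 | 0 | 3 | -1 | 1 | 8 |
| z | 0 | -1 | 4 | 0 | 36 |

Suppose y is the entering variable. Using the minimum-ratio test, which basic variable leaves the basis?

w2

Column y entries and ratios — x: (9/2)/1 = 9/2; w2: 8/3 = 8/3.
Smallest ratio is 8/3 in the row of w2, so w2 leaves.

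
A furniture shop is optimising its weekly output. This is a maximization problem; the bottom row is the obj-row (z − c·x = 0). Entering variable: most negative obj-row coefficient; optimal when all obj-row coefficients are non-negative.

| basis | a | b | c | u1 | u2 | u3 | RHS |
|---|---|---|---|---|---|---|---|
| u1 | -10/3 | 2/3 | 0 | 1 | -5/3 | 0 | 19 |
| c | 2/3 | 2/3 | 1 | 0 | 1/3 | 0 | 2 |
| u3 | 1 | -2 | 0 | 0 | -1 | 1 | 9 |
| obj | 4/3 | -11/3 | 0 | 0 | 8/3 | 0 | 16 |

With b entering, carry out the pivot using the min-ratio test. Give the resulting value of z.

27

Ratio test on column b — row 1: 19/(2/3) = 57/2; row 2: 2/(2/3) = 3; row 3: entry -2 ≤ 0. Minimum is 3 at row 2 (c leaves); pivot element 2/3.
Pivot on row 2; the obj-row RHS becomes 16 − (-11/3)·3 = 27.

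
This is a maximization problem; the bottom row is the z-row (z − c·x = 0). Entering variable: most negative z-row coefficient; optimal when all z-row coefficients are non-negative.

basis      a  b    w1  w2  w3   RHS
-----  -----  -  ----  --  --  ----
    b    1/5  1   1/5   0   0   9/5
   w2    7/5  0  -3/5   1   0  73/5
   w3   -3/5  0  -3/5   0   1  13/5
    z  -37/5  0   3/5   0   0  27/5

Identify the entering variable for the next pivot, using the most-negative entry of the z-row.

a

Negative z-row entries: a: -37/5.
The most negative is -37/5 in column a, so a enters.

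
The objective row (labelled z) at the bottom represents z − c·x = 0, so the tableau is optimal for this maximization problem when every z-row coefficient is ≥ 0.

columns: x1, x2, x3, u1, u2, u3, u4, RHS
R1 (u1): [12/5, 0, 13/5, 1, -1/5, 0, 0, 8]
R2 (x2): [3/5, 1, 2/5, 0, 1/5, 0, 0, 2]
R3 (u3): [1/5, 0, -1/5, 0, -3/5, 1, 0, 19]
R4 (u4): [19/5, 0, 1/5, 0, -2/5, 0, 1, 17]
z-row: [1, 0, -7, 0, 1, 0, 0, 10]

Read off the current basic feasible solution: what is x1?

0

x1 is not in the basis, so in the current basic feasible solution x1 = 0.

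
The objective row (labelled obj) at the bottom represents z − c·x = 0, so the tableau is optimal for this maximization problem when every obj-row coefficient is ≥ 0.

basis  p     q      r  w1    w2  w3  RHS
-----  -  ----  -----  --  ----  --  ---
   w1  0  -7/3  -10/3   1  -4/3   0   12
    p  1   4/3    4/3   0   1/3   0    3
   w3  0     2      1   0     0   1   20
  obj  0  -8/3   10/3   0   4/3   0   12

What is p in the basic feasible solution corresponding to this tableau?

3

p is basic (row 2); its value is the RHS of that row, 3.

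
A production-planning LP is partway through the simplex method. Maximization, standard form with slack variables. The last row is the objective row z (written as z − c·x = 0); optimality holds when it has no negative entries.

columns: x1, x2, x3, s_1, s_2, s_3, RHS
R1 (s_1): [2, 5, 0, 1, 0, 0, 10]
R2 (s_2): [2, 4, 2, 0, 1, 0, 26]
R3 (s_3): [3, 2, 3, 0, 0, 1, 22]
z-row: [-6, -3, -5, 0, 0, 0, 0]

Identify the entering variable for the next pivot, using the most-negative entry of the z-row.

Negative z-row entries: x1: -6, x2: -3, x3: -5.
The most negative is -6 in column x1, so x1 enters.

x1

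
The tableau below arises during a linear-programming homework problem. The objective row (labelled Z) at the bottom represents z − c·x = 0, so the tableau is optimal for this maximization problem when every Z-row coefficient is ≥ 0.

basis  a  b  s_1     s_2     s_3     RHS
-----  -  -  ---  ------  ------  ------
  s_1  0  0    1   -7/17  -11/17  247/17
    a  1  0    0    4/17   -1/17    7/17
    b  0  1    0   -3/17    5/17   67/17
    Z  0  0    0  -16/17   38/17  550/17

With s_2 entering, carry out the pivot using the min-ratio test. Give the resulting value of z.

Ratio test on column s_2 — row 1: entry -7/17 ≤ 0; row 2: (7/17)/(4/17) = 7/4; row 3: entry -3/17 ≤ 0. Minimum is 7/4 at row 2 (a leaves); pivot element 4/17.
Pivot on row 2; the Z-row RHS becomes 550/17 − (-16/17)·(7/4) = 34.

34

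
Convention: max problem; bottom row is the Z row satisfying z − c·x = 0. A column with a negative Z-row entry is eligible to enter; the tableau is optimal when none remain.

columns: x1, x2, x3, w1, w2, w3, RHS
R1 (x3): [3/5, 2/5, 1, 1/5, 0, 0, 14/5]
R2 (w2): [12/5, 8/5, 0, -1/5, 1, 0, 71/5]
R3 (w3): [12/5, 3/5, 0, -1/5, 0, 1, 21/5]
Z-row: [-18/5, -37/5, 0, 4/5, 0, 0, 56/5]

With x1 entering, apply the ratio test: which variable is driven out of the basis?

w3

Column x1 entries and ratios — x3: (14/5)/(3/5) = 14/3; w2: (71/5)/(12/5) = 71/12; w3: (21/5)/(12/5) = 7/4.
Smallest ratio is 7/4 in the row of w3, so w3 leaves.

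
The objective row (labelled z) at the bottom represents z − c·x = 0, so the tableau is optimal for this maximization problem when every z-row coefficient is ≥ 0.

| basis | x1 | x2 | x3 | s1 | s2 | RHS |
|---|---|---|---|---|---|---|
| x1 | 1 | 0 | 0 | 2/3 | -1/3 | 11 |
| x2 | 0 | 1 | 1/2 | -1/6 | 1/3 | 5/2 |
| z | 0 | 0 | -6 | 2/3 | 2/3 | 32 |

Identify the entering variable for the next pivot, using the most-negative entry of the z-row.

x3

Negative z-row entries: x3: -6.
The most negative is -6 in column x3, so x3 enters.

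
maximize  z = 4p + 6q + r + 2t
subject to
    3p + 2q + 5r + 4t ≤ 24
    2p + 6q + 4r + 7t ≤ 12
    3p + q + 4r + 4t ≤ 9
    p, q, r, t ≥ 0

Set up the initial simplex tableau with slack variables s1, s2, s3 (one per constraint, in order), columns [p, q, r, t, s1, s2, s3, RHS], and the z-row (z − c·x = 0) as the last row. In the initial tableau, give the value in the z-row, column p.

The z-row carries the negated objective coefficients: the p entry is -4.

-4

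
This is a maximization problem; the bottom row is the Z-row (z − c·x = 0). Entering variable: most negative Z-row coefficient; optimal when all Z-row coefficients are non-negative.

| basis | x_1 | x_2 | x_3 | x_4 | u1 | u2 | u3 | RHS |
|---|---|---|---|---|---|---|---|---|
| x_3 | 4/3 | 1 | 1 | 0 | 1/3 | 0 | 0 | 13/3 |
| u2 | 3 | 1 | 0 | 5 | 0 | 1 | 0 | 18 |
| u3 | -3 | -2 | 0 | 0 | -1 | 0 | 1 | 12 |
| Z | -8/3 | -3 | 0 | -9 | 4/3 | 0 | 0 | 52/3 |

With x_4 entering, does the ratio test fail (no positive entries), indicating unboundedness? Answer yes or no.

Column x_4 has positive entries in row(s) 2, so the ratio test bounds it — not unbounded.

no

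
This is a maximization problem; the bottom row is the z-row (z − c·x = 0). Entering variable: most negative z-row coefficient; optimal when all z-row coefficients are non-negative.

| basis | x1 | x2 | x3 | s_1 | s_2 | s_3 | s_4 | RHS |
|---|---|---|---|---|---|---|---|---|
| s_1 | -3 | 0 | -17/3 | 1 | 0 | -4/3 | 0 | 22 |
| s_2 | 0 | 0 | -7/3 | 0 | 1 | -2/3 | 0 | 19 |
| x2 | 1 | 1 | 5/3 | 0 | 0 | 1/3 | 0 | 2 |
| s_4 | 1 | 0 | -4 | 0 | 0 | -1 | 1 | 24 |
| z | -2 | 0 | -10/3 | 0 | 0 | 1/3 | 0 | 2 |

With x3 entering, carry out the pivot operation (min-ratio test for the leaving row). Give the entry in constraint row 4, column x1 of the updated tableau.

Ratio test on column x3 — row 1: entry -17/3 ≤ 0; row 2: entry -7/3 ≤ 0; row 3: 2/(5/3) = 6/5; row 4: entry -4 ≤ 0. Minimum is 6/5 at row 3 (x2 leaves); pivot element 5/3.
Divide row 3 by 5/3; eliminate column x3 from the other rows.
Row 4 update in column x1: 1 − (-4)·(3/5) = 17/5.

17/5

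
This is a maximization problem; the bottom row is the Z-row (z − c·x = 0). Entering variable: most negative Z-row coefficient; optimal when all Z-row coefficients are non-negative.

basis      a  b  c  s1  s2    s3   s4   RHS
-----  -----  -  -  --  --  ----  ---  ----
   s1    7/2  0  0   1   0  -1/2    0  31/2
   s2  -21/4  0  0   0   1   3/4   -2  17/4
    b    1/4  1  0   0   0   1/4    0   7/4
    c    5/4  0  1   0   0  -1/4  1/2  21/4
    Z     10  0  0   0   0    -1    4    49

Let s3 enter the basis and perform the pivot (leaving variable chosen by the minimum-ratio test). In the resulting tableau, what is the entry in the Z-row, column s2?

Ratio test on column s3 — row 1: entry -1/2 ≤ 0; row 2: (17/4)/(3/4) = 17/3; row 3: (7/4)/(1/4) = 7; row 4: entry -1/4 ≤ 0. Minimum is 17/3 at row 2 (s2 leaves); pivot element 3/4.
Divide row 2 by 3/4; eliminate column s3 from the other rows.
Z-row update in column s2: 0 − (-1)·(4/3) = 4/3.

4/3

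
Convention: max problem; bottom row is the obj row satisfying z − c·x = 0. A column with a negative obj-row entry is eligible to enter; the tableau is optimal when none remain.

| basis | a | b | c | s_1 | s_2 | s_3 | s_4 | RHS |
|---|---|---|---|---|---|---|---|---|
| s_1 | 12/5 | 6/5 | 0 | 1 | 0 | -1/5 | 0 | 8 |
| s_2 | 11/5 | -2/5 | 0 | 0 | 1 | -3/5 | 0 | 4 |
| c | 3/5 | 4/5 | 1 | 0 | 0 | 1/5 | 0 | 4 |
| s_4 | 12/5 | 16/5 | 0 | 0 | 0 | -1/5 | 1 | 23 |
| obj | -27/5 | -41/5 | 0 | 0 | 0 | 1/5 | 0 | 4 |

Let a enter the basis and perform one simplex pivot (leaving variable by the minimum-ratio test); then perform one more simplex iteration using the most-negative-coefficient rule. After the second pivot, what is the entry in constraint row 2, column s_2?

1/3

Ratio test on column a — row 1: 8/(12/5) = 10/3; row 2: 4/(11/5) = 20/11; row 3: 4/(3/5) = 20/3; row 4: 23/(12/5) = 115/12. Minimum is 20/11 at row 2 (s_2 leaves); pivot element 11/5.
Divide row 2 by 11/5; eliminate column a from the other rows.
Second iteration: most negative obj-row entry is -101/11 in column b, so b enters.
Ratio test on column b — row 1: (40/11)/(18/11) = 20/9; row 2: entry -2/11 ≤ 0; row 3: (32/11)/(10/11) = 16/5; row 4: (205/11)/(40/11) = 41/8. Minimum is 20/9 at row 1 (s_1 leaves); pivot element 18/11.
Divide row 1 by 18/11; eliminate column b from the other rows.
After both pivots, the entry at constraint row 2, column s_2 is 1/3.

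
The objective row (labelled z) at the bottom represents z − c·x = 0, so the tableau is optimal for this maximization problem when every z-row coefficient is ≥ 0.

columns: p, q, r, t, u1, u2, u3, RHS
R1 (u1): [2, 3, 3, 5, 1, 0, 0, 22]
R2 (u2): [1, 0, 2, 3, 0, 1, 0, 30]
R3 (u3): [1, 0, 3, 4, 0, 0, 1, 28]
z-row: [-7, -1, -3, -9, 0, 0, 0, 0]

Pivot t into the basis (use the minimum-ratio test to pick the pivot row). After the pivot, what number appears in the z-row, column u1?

Ratio test on column t — row 1: 22/5 = 22/5; row 2: 30/3 = 10; row 3: 28/4 = 7. Minimum is 22/5 at row 1 (u1 leaves); pivot element 5.
Divide row 1 by 5; eliminate column t from the other rows.
z-row update in column u1: 0 − (-9)·(1/5) = 9/5.

9/5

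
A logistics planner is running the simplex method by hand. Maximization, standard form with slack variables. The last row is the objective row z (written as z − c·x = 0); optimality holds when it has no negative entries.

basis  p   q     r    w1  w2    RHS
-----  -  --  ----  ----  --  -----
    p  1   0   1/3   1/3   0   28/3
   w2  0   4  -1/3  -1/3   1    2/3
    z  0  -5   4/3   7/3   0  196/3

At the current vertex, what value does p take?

28/3

p is basic (row 1); its value is the RHS of that row, 28/3.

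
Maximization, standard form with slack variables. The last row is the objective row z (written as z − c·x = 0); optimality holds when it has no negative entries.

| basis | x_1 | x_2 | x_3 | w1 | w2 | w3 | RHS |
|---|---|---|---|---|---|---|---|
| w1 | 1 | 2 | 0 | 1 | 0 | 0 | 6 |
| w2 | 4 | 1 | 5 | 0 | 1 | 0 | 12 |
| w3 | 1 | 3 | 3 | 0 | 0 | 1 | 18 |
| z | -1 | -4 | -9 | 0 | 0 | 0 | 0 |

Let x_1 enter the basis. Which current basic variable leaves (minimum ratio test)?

Column x_1 entries and ratios — w1: 6/1 = 6; w2: 12/4 = 3; w3: 18/1 = 18.
Smallest ratio is 3 in the row of w2, so w2 leaves.

w2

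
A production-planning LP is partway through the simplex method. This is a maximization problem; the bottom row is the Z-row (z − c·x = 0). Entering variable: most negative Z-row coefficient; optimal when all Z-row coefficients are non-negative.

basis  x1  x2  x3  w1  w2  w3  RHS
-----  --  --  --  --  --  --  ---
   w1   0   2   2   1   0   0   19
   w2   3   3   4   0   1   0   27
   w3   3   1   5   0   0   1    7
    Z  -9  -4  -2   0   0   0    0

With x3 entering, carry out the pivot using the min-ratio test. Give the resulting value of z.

14/5

Ratio test on column x3 — row 1: 19/2 = 19/2; row 2: 27/4 = 27/4; row 3: 7/5 = 7/5. Minimum is 7/5 at row 3 (w3 leaves); pivot element 5.
Pivot on row 3; the Z-row RHS becomes 0 − (-2)·(7/5) = 14/5.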